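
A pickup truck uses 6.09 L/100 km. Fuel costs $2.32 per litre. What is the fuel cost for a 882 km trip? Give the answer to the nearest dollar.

$125

Fuel = 6.09 L/100 km × 882 km / 100 = 53.71 L
Cost = 53.71 L × $2.32/L = $124.62 ≈ $125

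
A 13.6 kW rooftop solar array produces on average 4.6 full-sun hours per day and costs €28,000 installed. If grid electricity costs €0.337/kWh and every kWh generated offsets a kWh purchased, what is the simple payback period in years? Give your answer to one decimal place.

Daily generation = 13.6 kW × 4.6 h = 62.56 kWh
Annual generation = 62.56 × 365 = 22834 kWh
Annual savings = 22834 × €0.337 = €7,695.19
Payback = €28,000 / €7,695.19 = 3.64 years

3.6 years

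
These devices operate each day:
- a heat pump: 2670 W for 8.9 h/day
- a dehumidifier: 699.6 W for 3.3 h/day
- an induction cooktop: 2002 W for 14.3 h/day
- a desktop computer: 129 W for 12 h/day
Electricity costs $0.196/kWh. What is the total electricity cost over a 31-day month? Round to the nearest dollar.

$342

heat pump: 2670 W × 8.9 h × 31 d = 736,653 Wh = 736.7 kWh
dehumidifier: 699.6 W × 3.3 h × 31 d = 71,569 Wh = 71.57 kWh
induction cooktop: 2002 W × 14.3 h × 31 d = 887,487 Wh = 887.5 kWh
desktop computer: 129 W × 12 h × 31 d = 47,988 Wh = 47.99 kWh
Total energy = 736.7 + 71.57 + 887.5 + 47.99 = 1,744 kWh
Cost = 1,744 kWh × $0.196 = $341.76 ≈ $342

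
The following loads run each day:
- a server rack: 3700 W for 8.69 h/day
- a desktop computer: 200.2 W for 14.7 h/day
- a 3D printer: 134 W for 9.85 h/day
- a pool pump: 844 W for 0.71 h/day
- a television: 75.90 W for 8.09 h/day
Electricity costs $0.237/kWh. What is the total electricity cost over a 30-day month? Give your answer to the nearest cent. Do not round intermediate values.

$267.54

server rack: 3700 W × 8.69 h × 30 d = 964,590 Wh = 964.6 kWh
desktop computer: 200.2 W × 14.7 h × 30 d = 88,288 Wh = 88.29 kWh
3D printer: 134 W × 9.85 h × 30 d = 39,597 Wh = 39.6 kWh
pool pump: 844 W × 0.71 h × 30 d = 17,977 Wh = 17.98 kWh
television: 75.90 W × 8.09 h × 30 d = 18,421 Wh = 18.42 kWh
Total energy = 964.6 + 88.29 + 39.6 + 17.98 + 18.42 = 1,129 kWh
Cost = 1,129 kWh × $0.237 = $267.54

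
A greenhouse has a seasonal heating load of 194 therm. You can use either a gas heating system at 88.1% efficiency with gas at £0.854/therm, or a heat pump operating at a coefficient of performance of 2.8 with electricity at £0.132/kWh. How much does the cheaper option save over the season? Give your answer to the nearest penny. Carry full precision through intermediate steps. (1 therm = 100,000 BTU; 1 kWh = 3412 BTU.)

Heat load = 194 therm × 100,000 = 19,400,000 BTU
Gas: input = 19,400,000 / 0.881 = 22,020,431 BTU = 220.2 therm → 220.2 × £0.854 = £188.05
Heat pump: 19,400,000 BTU / 3412 = 5,686 kWh heat; / 2.8 = 2,031 kWh in → × £0.132 = £268.05
Difference = |£188.05 − £268.05| = £79.99

£79.99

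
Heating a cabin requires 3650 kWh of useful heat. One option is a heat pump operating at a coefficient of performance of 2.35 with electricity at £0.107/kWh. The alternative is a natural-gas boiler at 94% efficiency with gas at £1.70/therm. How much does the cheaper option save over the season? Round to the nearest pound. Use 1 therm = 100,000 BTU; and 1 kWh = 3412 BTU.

Heat load = 3650 kWh × 3412 = 12,453,800 BTU
Gas: input = 12,453,800 / 0.94 = 13,248,723 BTU = 132.5 therm → 132.5 × £1.70 = £225.23
Heat pump: 12,453,800 BTU / 3412 = 3,650 kWh heat; / 2.35 = 1,553 kWh in → × £0.107 = £166.19
Difference = |£225.23 − £166.19| = £59.04 ≈ £59

£59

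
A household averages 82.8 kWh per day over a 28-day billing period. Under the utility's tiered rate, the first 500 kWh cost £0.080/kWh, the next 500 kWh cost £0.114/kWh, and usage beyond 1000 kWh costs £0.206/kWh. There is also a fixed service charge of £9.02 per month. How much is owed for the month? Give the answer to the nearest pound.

Usage = 82.8 kWh/day × 28 days = 2318.4 kWh
First 500 kWh × £0.080 = £40.00
Next 500 kWh × £0.114 = £57.00
Remaining 1318.4 kWh × £0.206 = £271.59
Energy charge = £368.59; + service £9.02 = £377.61 ≈ £378

£378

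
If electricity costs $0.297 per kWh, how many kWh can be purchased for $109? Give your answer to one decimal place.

367.0 kWh

$109 / $0.297 per kWh = 367 kWh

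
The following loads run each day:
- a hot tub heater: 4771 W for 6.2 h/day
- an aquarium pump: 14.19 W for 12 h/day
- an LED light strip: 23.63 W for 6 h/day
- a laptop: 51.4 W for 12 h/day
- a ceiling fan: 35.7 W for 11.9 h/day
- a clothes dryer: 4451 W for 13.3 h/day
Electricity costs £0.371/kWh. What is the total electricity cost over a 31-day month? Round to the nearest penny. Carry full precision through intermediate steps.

hot tub heater: 4771 W × 6.2 h × 31 d = 916,986 Wh = 917 kWh
aquarium pump: 14.19 W × 12 h × 31 d = 5,279 Wh = 5.279 kWh
LED light strip: 23.63 W × 6 h × 31 d = 4,395 Wh = 4.395 kWh
laptop: 51.4 W × 12 h × 31 d = 19,121 Wh = 19.12 kWh
ceiling fan: 35.7 W × 11.9 h × 31 d = 13,170 Wh = 13.17 kWh
clothes dryer: 4451 W × 13.3 h × 31 d = 1,835,147 Wh = 1,835 kWh
Total energy = 917 + 5.279 + 4.395 + 19.12 + 13.17 + 1,835 = 2,794 kWh
Cost = 2,794 kWh × £0.371 = £1,036.61

£1036.61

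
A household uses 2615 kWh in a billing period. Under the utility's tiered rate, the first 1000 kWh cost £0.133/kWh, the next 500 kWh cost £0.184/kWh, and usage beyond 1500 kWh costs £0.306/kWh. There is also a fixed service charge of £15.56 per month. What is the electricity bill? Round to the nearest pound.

First 1000 kWh × £0.133 = £133.00
Next 500 kWh × £0.184 = £92.00
Remaining 1115 kWh × £0.306 = £341.19
Energy charge = £566.19; + service £15.56 = £581.75 ≈ £582

£582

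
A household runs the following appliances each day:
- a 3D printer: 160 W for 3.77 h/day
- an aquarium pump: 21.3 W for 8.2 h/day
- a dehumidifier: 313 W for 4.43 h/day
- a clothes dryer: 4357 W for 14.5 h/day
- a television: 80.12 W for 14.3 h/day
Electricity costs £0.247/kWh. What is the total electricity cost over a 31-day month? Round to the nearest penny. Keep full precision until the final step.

3D printer: 160 W × 3.77 h × 31 d = 18,699 Wh = 18.7 kWh
aquarium pump: 21.3 W × 8.2 h × 31 d = 5,414 Wh = 5.414 kWh
dehumidifier: 313 W × 4.43 h × 31 d = 42,984 Wh = 42.98 kWh
clothes dryer: 4357 W × 14.5 h × 31 d = 1,958,472 Wh = 1,958 kWh
television: 80.12 W × 14.3 h × 31 d = 35,517 Wh = 35.52 kWh
Total energy = 18.7 + 5.414 + 42.98 + 1,958 + 35.52 = 2,061 kWh
Cost = 2,061 kWh × £0.247 = £509.09

£509.09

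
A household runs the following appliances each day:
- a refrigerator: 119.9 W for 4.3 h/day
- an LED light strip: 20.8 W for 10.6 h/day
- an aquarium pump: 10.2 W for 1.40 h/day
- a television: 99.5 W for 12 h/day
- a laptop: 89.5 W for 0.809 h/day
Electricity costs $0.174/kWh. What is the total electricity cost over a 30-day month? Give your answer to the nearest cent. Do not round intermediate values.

$10.53

refrigerator: 119.9 W × 4.3 h × 30 d = 15,467 Wh = 15.47 kWh
LED light strip: 20.8 W × 10.6 h × 30 d = 6,614 Wh = 6.614 kWh
aquarium pump: 10.2 W × 1.40 h × 30 d = 428 Wh = 0.4284 kWh
television: 99.5 W × 12 h × 30 d = 35,820 Wh = 35.82 kWh
laptop: 89.5 W × 0.809 h × 30 d = 2,172 Wh = 2.172 kWh
Total energy = 15.47 + 6.614 + 0.4284 + 35.82 + 2.172 = 60.5 kWh
Cost = 60.5 kWh × $0.174 = $10.53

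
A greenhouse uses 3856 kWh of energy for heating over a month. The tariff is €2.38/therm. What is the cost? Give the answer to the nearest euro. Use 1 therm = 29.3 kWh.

3856 kWh × (0.03413 therm/kWh) = 131.6 therm
Cost = 131.6 therm × €2.38/therm = €313.22 ≈ €313

€313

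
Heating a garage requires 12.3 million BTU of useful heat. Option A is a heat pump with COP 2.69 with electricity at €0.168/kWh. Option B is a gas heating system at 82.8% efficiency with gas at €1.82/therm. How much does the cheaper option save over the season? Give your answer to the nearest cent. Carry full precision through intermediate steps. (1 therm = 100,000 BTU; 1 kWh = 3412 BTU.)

€45.22

Heat load = 12.3 × 10⁶ BTU = 12,300,000 BTU
Gas: input = 12,300,000 / 0.828 = 14,855,072 BTU = 148.6 therm → 148.6 × €1.82 = €270.36
Heat pump: 12,300,000 BTU / 3412 = 3,605 kWh heat; / 2.69 = 1,340 kWh in → × €0.168 = €225.14
Difference = |€270.36 − €225.14| = €45.22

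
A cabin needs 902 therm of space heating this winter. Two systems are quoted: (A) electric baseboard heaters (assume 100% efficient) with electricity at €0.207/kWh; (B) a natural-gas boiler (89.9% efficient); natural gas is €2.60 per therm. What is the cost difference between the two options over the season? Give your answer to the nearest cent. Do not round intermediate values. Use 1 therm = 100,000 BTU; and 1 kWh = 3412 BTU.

Heat load = 902 therm × 100,000 = 90,200,000 BTU
Gas: input = 90,200,000 / 0.899 = 100,333,704 BTU = 1,003 therm → 1,003 × €2.60 = €2,608.68
Electric: 90,200,000 BTU / 3412 = 26,440 kWh → × €0.207 = €5,472.27
Difference = |€2,608.68 − €5,472.27| = €2,863.60

€2863.60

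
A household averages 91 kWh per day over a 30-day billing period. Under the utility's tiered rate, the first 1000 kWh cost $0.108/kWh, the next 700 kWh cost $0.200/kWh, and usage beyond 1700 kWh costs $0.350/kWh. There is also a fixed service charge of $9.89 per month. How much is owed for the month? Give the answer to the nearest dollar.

$618

Usage = 91 kWh/day × 30 days = 2730 kWh
First 1000 kWh × $0.108 = $108.00
Next 700 kWh × $0.200 = $140.00
Remaining 1030 kWh × $0.350 = $360.50
Energy charge = $608.50; + service $9.89 = $618.39 ≈ $618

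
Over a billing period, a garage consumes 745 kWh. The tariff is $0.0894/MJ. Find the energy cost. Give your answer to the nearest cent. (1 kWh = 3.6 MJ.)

745 kWh × (3.6 MJ/kWh) = 2,682 MJ
Cost = 2,682 MJ × $0.0894/MJ = $239.77

$239.77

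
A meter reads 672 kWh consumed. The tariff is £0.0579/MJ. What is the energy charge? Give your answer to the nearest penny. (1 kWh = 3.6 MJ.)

672 kWh × (3.6 MJ/kWh) = 2,419 MJ
Cost = 2,419 MJ × £0.0579/MJ = £140.07

£140.07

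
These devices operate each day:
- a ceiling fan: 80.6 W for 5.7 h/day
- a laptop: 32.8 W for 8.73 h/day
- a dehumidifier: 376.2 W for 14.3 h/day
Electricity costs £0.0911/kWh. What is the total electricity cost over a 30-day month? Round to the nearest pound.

ceiling fan: 80.6 W × 5.7 h × 30 d = 13,783 Wh = 13.78 kWh
laptop: 32.8 W × 8.73 h × 30 d = 8,590 Wh = 8.59 kWh
dehumidifier: 376.2 W × 14.3 h × 30 d = 161,390 Wh = 161.4 kWh
Total energy = 13.78 + 8.59 + 161.4 = 183.8 kWh
Cost = 183.8 kWh × £0.0911 = £16.74 ≈ £17

£17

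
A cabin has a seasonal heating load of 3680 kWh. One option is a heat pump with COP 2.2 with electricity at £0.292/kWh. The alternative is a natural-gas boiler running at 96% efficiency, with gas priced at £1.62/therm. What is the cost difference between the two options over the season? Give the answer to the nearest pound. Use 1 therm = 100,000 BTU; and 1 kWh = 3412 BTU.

£277

Heat load = 3680 kWh × 3412 = 12,556,160 BTU
Gas: input = 12,556,160 / 0.96 = 13,079,333 BTU = 130.8 therm → 130.8 × £1.62 = £211.89
Heat pump: 12,556,160 BTU / 3412 = 3,680 kWh heat; / 2.2 = 1,673 kWh in → × £0.292 = £488.44
Difference = |£211.89 − £488.44| = £276.55 ≈ £277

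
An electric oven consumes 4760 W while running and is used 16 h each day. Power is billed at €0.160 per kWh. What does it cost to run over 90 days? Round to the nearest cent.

Energy = 4760 W × 16 h/day × 90 days = 6,854,400 Wh = 6,854 kWh
Cost = 6,854 kWh × €0.160/kWh = €1,096.70

€1096.70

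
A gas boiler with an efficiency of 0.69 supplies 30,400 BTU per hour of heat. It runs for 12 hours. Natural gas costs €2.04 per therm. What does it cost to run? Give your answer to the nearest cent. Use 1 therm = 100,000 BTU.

€10.79

Heat delivered = 30,400 BTU/h × 12 h = 364,800 BTU
Gas input = 364,800 / 0.69 = 528,696 BTU
= 528,696 / 100,000 = 5.287 therm
Cost = 5.287 × €2.04/therm = €10.79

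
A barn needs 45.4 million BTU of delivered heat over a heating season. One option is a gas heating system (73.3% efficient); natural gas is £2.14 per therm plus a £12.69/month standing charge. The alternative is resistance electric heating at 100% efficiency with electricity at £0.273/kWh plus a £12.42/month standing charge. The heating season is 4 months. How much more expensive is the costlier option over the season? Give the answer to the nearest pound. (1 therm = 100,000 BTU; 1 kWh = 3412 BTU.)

Heat load = 45.4 × 10⁶ BTU = 45,400,000 BTU
Gas: input = 45,400,000 / 0.733 = 61,937,244 BTU = 619.4 therm → 619.4 × £2.14 = £1,325.46; + 4 × £12.69 standing = £1,376.22
Electric: 45,400,000 BTU / 3412 = 13,310 kWh → × £0.273 = £3,632.53; + 4 × £12.42 standing = £3,682.21
Difference = |£1,376.22 − £3,682.21| = £2,306.00

£2306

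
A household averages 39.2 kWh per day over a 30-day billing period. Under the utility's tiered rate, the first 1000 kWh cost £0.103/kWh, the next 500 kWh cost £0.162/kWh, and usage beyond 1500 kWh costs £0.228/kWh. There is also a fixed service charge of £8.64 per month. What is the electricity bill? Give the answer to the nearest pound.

£140

Usage = 39.2 kWh/day × 30 days = 1176 kWh
First 1000 kWh × £0.103 = £103.00
Next 176 kWh × £0.162 = £28.51
Remaining tier: 0 kWh (not reached)
Energy charge = £131.51; + service £8.64 = £140.15 ≈ £140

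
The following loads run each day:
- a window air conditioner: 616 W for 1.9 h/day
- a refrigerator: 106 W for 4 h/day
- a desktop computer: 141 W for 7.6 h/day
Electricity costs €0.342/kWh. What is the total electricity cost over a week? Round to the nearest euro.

window air conditioner: 616 W × 1.9 h × 7 d = 8,193 Wh = 8.193 kWh
refrigerator: 106 W × 4 h × 7 d = 2,968 Wh = 2.968 kWh
desktop computer: 141 W × 7.6 h × 7 d = 7,501 Wh = 7.501 kWh
Total energy = 8.193 + 2.968 + 7.501 = 18.66 kWh
Cost = 18.66 kWh × €0.342 = €6.38 ≈ €6

€6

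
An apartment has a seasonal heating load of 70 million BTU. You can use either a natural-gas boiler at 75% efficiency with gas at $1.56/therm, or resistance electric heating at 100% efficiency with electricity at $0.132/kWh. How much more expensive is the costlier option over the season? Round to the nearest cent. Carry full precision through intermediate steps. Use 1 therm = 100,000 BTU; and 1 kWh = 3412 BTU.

$1252.09

Heat load = 70 × 10⁶ BTU = 70,000,000 BTU
Gas: input = 70,000,000 / 0.75 = 93,333,333 BTU = 933.3 therm → 933.3 × $1.56 = $1,456.00
Electric: 70,000,000 BTU / 3412 = 20,520 kWh → × $0.132 = $2,708.09
Difference = |$1,456.00 − $2,708.09| = $1,252.09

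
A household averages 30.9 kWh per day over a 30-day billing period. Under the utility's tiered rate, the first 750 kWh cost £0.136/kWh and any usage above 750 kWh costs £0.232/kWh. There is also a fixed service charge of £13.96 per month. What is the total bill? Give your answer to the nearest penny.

Usage = 30.9 kWh/day × 30 days = 927 kWh
First 750 kWh × £0.136 = £102.00
Remaining 177 kWh × £0.232 = £41.06
Energy charge = £143.06; + service £13.96 = £157.02

£157.02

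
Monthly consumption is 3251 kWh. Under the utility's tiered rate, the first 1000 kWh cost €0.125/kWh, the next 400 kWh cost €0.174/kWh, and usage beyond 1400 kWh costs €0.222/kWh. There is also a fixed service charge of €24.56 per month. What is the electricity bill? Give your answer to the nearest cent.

€630.08

First 1000 kWh × €0.125 = €125.00
Next 400 kWh × €0.174 = €69.60
Remaining 1851 kWh × €0.222 = €410.92
Energy charge = €605.52; + service €24.56 = €630.08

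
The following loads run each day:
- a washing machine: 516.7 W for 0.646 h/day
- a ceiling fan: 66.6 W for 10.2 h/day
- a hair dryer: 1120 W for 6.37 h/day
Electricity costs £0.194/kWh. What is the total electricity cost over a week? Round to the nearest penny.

£11.06

washing machine: 516.7 W × 0.646 h × 7 d = 2,337 Wh = 2.337 kWh
ceiling fan: 66.6 W × 10.2 h × 7 d = 4,755 Wh = 4.755 kWh
hair dryer: 1120 W × 6.37 h × 7 d = 49,941 Wh = 49.94 kWh
Total energy = 2.337 + 4.755 + 49.94 = 57.03 kWh
Cost = 57.03 kWh × £0.194 = £11.06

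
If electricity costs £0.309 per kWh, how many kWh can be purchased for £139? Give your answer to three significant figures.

£139 / £0.309 per kWh = 449.8 kWh

450 kWh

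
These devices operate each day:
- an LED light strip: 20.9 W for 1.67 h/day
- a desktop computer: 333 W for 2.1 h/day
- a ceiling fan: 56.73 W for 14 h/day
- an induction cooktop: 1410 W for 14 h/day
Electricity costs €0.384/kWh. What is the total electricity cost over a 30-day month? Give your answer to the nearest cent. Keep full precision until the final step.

€245.01

LED light strip: 20.9 W × 1.67 h × 30 d = 1,047 Wh = 1.047 kWh
desktop computer: 333 W × 2.1 h × 30 d = 20,979 Wh = 20.98 kWh
ceiling fan: 56.73 W × 14 h × 30 d = 23,827 Wh = 23.83 kWh
induction cooktop: 1410 W × 14 h × 30 d = 592,200 Wh = 592.2 kWh
Total energy = 1.047 + 20.98 + 23.83 + 592.2 = 638.1 kWh
Cost = 638.1 kWh × €0.384 = €245.01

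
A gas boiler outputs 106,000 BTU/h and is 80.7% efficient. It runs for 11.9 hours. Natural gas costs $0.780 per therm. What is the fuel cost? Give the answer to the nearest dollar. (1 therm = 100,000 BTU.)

Heat delivered = 106,000 BTU/h × 11.9 h = 1,261,400 BTU
Gas input = 1,261,400 / 0.807 = 1,563,073 BTU
= 1,563,073 / 100,000 = 15.63 therm
Cost = 15.63 × $0.780/therm = $12.19 ≈ $12

$12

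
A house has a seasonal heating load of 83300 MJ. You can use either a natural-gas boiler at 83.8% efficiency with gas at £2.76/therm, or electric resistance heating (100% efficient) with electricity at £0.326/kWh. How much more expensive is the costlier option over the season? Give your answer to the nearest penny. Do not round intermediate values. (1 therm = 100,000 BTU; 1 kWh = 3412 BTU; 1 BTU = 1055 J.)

Heat load = 83300 MJ = 83,300,000,000 J / 1055 = 78,957,346 BTU
Gas: input = 78,957,346 / 0.838 = 94,221,177 BTU = 942.2 therm → 942.2 × £2.76 = £2,600.50
Electric: 78,957,346 BTU / 3412 = 23,140 kWh → × £0.326 = £7,543.99
Difference = |£2,600.50 − £7,543.99| = £4,943.49

£4943.49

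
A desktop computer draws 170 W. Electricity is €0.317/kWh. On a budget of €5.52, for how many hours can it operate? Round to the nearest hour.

102 h

Energy budget = €5.52 / €0.317 per kWh = 17.41 kWh = 17,413 Wh
Runtime = 17,413 Wh / 170 W = 102.4 h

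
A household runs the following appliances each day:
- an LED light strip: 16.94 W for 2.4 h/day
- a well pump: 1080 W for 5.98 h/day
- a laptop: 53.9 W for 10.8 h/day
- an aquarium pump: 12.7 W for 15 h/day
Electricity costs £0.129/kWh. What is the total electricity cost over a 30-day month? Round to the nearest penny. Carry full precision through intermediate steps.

LED light strip: 16.94 W × 2.4 h × 30 d = 1,220 Wh = 1.22 kWh
well pump: 1080 W × 5.98 h × 30 d = 193,752 Wh = 193.8 kWh
laptop: 53.9 W × 10.8 h × 30 d = 17,464 Wh = 17.46 kWh
aquarium pump: 12.7 W × 15 h × 30 d = 5,715 Wh = 5.715 kWh
Total energy = 1.22 + 193.8 + 17.46 + 5.715 = 218.2 kWh
Cost = 218.2 kWh × £0.129 = £28.14

£28.14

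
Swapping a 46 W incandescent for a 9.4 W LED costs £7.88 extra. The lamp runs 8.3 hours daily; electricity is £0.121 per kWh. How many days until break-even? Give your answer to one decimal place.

214.4 days

Power saved = 46 − 9.4 = 36.6 W
Daily energy saved = 36.6 W × 8.3 h = 303.8 Wh = 0.30378 kWh
Daily savings = 0.30378 × £0.121 = £0.0368
Payback = £7.88 / £0.0368 per day = 214.4 days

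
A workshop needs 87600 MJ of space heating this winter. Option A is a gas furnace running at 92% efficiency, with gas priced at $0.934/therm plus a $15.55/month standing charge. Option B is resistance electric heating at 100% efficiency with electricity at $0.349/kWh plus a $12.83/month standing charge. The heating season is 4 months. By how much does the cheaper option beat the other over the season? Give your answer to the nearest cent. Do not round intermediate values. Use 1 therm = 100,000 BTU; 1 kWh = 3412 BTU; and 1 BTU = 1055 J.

Heat load = 87600 MJ = 87,600,000,000 J / 1055 = 83,033,175 BTU
Gas: input = 83,033,175 / 0.92 = 90,253,451 BTU = 902.5 therm → 902.5 × $0.934 = $842.97; + 4 × $15.55 standing = $905.17
Electric: 83,033,175 BTU / 3412 = 24,340 kWh → × $0.349 = $8,493.14; + 4 × $12.83 standing = $8,544.46
Difference = |$905.17 − $8,544.46| = $7,639.29

$7639.29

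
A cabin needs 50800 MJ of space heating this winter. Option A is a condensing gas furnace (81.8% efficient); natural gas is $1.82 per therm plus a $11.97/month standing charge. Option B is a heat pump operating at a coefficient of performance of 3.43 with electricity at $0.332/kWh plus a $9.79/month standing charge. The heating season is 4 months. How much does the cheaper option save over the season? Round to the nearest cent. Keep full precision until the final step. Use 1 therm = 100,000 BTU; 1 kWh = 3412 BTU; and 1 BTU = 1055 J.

Heat load = 50800 MJ = 50,800,000,000 J / 1055 = 48,151,659 BTU
Gas: input = 48,151,659 / 0.818 = 58,865,109 BTU = 588.7 therm → 588.7 × $1.82 = $1,071.34; + 4 × $11.97 standing = $1,119.22
Heat pump: 48,151,659 BTU / 3412 = 14,110 kWh heat; / 3.43 = 4,114 kWh in → × $0.332 = $1,365.99; + 4 × $9.79 standing = $1,405.15
Difference = |$1,119.22 − $1,405.15| = $285.92

$285.92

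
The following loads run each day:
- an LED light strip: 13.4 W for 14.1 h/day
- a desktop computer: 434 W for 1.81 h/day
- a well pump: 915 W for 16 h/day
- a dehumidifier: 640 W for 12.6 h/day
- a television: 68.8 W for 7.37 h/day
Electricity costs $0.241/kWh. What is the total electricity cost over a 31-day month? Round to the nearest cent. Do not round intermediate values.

$180.69

LED light strip: 13.4 W × 14.1 h × 31 d = 5,857 Wh = 5.857 kWh
desktop computer: 434 W × 1.81 h × 31 d = 24,352 Wh = 24.35 kWh
well pump: 915 W × 16 h × 31 d = 453,840 Wh = 453.8 kWh
dehumidifier: 640 W × 12.6 h × 31 d = 249,984 Wh = 250 kWh
television: 68.8 W × 7.37 h × 31 d = 15,719 Wh = 15.72 kWh
Total energy = 5.857 + 24.35 + 453.8 + 250 + 15.72 = 749.8 kWh
Cost = 749.8 kWh × $0.241 = $180.69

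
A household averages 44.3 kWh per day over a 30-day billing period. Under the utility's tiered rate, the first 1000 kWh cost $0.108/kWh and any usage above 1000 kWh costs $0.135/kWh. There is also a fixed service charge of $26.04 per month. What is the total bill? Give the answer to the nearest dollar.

$178

Usage = 44.3 kWh/day × 30 days = 1329 kWh
First 1000 kWh × $0.108 = $108.00
Remaining 329 kWh × $0.135 = $44.42
Energy charge = $152.42; + service $26.04 = $178.46 ≈ $178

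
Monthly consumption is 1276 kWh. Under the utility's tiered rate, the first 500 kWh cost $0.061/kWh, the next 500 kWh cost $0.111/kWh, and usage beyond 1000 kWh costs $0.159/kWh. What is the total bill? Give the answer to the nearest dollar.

$130

First 500 kWh × $0.061 = $30.50
Next 500 kWh × $0.111 = $55.50
Remaining 276 kWh × $0.159 = $43.88
Total = $129.88 ≈ $130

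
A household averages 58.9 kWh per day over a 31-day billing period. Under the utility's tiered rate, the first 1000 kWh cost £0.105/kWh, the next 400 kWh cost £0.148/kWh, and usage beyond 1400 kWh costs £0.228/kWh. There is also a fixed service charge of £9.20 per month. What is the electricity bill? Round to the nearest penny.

£270.51

Usage = 58.9 kWh/day × 31 days = 1825.9 kWh
First 1000 kWh × £0.105 = £105.00
Next 400 kWh × £0.148 = £59.20
Remaining 425.9 kWh × £0.228 = £97.11
Energy charge = £261.31; + service £9.20 = £270.51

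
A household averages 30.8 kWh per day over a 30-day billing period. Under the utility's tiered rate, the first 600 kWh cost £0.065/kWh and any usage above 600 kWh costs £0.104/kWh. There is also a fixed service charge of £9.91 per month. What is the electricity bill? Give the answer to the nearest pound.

Usage = 30.8 kWh/day × 30 days = 924 kWh
First 600 kWh × £0.065 = £39.00
Remaining 324 kWh × £0.104 = £33.70
Energy charge = £72.70; + service £9.91 = £82.61 ≈ £83

£83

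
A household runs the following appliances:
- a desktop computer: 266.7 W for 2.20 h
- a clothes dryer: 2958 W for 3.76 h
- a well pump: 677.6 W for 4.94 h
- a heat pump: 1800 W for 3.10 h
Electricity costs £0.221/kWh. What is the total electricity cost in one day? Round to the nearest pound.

desktop computer: 266.7 W × 2.20 h = 587 Wh = 0.5867 kWh
clothes dryer: 2958 W × 3.76 h = 11,122 Wh = 11.12 kWh
well pump: 677.6 W × 4.94 h = 3,347 Wh = 3.347 kWh
heat pump: 1800 W × 3.10 h = 5,580 Wh = 5.58 kWh
Total energy = 0.5867 + 11.12 + 3.347 + 5.58 = 20.64 kWh
Cost = 20.64 kWh × £0.221 = £4.56 ≈ £5

£5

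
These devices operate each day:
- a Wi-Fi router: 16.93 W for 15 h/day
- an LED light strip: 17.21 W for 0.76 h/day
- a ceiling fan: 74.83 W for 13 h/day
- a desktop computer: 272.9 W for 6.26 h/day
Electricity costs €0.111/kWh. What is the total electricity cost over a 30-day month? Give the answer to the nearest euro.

€10

Wi-Fi router: 16.93 W × 15 h × 30 d = 7,618 Wh = 7.619 kWh
LED light strip: 17.21 W × 0.76 h × 30 d = 392 Wh = 0.3924 kWh
ceiling fan: 74.83 W × 13 h × 30 d = 29,184 Wh = 29.18 kWh
desktop computer: 272.9 W × 6.26 h × 30 d = 51,251 Wh = 51.25 kWh
Total energy = 7.619 + 0.3924 + 29.18 + 51.25 = 88.45 kWh
Cost = 88.45 kWh × €0.111 = €9.82 ≈ €10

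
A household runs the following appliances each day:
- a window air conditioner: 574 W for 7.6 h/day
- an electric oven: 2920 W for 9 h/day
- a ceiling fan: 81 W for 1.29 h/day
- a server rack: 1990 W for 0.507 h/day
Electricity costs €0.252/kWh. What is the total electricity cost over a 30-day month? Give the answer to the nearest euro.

€240

window air conditioner: 574 W × 7.6 h × 30 d = 130,872 Wh = 130.9 kWh
electric oven: 2920 W × 9 h × 30 d = 788,400 Wh = 788.4 kWh
ceiling fan: 81 W × 1.29 h × 30 d = 3,135 Wh = 3.135 kWh
server rack: 1990 W × 0.507 h × 30 d = 30,268 Wh = 30.27 kWh
Total energy = 130.9 + 788.4 + 3.135 + 30.27 = 952.7 kWh
Cost = 952.7 kWh × €0.252 = €240.07 ≈ €240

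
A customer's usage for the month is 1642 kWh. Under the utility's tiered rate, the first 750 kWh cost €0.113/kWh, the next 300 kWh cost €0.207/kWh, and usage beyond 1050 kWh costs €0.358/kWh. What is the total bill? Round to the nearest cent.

First 750 kWh × €0.113 = €84.75
Next 300 kWh × €0.207 = €62.10
Remaining 592 kWh × €0.358 = €211.94
Total = €358.79

€358.79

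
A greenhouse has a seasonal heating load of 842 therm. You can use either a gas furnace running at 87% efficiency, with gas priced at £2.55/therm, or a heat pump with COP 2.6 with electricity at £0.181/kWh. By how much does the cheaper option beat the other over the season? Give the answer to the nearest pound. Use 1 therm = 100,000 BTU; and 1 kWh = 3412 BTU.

Heat load = 842 therm × 100,000 = 84,200,000 BTU
Gas: input = 84,200,000 / 0.87 = 96,781,609 BTU = 967.8 therm → 967.8 × £2.55 = £2,467.93
Heat pump: 84,200,000 BTU / 3412 = 24,680 kWh heat; / 2.6 = 9,491 kWh in → × £0.181 = £1,717.94
Difference = |£2,467.93 − £1,717.94| = £749.99 ≈ £750

£750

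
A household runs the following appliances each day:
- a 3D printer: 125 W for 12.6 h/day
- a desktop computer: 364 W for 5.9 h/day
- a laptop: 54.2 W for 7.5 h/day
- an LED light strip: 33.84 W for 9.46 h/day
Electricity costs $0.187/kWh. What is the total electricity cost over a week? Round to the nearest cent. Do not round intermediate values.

$5.82

3D printer: 125 W × 12.6 h × 7 d = 11,025 Wh = 11.03 kWh
desktop computer: 364 W × 5.9 h × 7 d = 15,033 Wh = 15.03 kWh
laptop: 54.2 W × 7.5 h × 7 d = 2,846 Wh = 2.845 kWh
LED light strip: 33.84 W × 9.46 h × 7 d = 2,241 Wh = 2.241 kWh
Total energy = 11.03 + 15.03 + 2.845 + 2.241 = 31.14 kWh
Cost = 31.14 kWh × $0.187 = $5.82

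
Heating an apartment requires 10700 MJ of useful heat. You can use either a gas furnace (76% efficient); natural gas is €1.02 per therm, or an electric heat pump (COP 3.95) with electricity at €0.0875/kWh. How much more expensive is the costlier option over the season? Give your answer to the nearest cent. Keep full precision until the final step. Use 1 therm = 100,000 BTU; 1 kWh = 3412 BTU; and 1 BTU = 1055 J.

€70.27

Heat load = 10700 MJ = 10,700,000,000 J / 1055 = 10,142,180 BTU
Gas: input = 10,142,180 / 0.76 = 13,344,974 BTU = 133.4 therm → 133.4 × €1.02 = €136.12
Heat pump: 10,142,180 BTU / 3412 = 2,973 kWh heat; / 3.95 = 752.5 kWh in → × €0.0875 = €65.85
Difference = |€136.12 − €65.85| = €70.27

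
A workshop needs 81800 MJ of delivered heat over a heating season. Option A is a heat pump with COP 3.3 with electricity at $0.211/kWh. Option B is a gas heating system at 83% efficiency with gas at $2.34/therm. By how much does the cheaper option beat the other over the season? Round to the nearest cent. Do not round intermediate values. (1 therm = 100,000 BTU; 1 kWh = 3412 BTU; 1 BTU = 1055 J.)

Heat load = 81800 MJ = 81,800,000,000 J / 1055 = 77,535,545 BTU
Gas: input = 77,535,545 / 0.830 = 93,416,319 BTU = 934.2 therm → 934.2 × $2.34 = $2,185.94
Heat pump: 77,535,545 BTU / 3412 = 22,720 kWh heat; / 3.3 = 6,886 kWh in → × $0.211 = $1,452.98
Difference = |$2,185.94 − $1,452.98| = $732.96

$732.96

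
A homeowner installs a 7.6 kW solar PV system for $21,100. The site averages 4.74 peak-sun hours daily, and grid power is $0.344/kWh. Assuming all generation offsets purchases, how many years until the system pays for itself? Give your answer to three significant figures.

4.66 years

Daily generation = 7.6 kW × 4.74 h = 36.02 kWh
Annual generation = 36.02 × 365 = 13149 kWh
Annual savings = 13149 × $0.344 = $4,523.17
Payback = $21,100 / $4,523.17 = 4.66 years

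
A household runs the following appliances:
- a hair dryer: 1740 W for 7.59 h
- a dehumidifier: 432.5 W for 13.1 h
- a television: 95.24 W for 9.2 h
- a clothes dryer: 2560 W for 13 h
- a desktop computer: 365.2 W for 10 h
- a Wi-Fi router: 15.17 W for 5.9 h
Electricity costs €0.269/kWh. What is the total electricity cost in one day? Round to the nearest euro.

€15

hair dryer: 1740 W × 7.59 h = 13,207 Wh = 13.21 kWh
dehumidifier: 432.5 W × 13.1 h = 5,666 Wh = 5.666 kWh
television: 95.24 W × 9.2 h = 876 Wh = 0.8762 kWh
clothes dryer: 2560 W × 13 h = 33,280 Wh = 33.28 kWh
desktop computer: 365.2 W × 10 h = 3,652 Wh = 3.652 kWh
Wi-Fi router: 15.17 W × 5.9 h = 90 Wh = 0.0895 kWh
Total energy = 13.21 + 5.666 + 0.8762 + 33.28 + 3.652 + 0.0895 = 56.77 kWh
Cost = 56.77 kWh × €0.269 = €15.27 ≈ €15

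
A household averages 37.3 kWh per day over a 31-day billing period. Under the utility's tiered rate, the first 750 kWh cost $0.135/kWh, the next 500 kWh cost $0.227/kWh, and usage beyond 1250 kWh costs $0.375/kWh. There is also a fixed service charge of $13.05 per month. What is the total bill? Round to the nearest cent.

Usage = 37.3 kWh/day × 31 days = 1156.3 kWh
First 750 kWh × $0.135 = $101.25
Next 406.3 kWh × $0.227 = $92.23
Remaining tier: 0 kWh (not reached)
Energy charge = $193.48; + service $13.05 = $206.53

$206.53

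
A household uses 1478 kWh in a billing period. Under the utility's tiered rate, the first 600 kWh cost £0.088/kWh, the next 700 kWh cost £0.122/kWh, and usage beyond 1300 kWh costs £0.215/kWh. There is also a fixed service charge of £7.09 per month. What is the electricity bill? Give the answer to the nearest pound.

First 600 kWh × £0.088 = £52.80
Next 700 kWh × £0.122 = £85.40
Remaining 178 kWh × £0.215 = £38.27
Energy charge = £176.47; + service £7.09 = £183.56 ≈ £184

£184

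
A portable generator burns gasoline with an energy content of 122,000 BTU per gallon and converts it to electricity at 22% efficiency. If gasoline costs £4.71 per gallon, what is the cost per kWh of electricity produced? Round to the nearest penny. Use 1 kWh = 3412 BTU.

Electrical output per gallon = 122,000 BTU × 0.22 / 3412 BTU/kWh = 7.866 kWh
Cost per kWh = £4.71 / 7.866 kWh = £0.599

£0.60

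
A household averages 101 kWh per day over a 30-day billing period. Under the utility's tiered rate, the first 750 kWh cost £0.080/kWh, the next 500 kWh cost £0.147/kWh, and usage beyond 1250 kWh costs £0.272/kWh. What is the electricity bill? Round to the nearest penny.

£617.66

Usage = 101 kWh/day × 30 days = 3030 kWh
First 750 kWh × £0.080 = £60.00
Next 500 kWh × £0.147 = £73.50
Remaining 1780 kWh × £0.272 = £484.16
Total = £617.66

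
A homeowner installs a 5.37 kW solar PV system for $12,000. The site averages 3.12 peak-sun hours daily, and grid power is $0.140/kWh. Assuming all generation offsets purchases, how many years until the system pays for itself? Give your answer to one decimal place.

Daily generation = 5.37 kW × 3.12 h = 16.75 kWh
Annual generation = 16.75 × 365 = 6115.4 kWh
Annual savings = 6115.4 × $0.140 = $856.15
Payback = $12,000 / $856.15 = 14 years

14.0 years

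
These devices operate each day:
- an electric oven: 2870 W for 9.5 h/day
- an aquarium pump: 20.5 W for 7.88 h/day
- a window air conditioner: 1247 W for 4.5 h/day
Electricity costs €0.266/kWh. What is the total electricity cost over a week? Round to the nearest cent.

electric oven: 2870 W × 9.5 h × 7 d = 190,855 Wh = 190.9 kWh
aquarium pump: 20.5 W × 7.88 h × 7 d = 1,131 Wh = 1.131 kWh
window air conditioner: 1247 W × 4.5 h × 7 d = 39,280 Wh = 39.28 kWh
Total energy = 190.9 + 1.131 + 39.28 = 231.3 kWh
Cost = 231.3 kWh × €0.266 = €61.52

€61.52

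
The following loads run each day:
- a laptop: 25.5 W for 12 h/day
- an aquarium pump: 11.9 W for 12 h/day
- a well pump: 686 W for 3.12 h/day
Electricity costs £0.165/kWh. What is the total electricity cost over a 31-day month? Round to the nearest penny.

£13.24

laptop: 25.5 W × 12 h × 31 d = 9,486 Wh = 9.486 kWh
aquarium pump: 11.9 W × 12 h × 31 d = 4,427 Wh = 4.427 kWh
well pump: 686 W × 3.12 h × 31 d = 66,350 Wh = 66.35 kWh
Total energy = 9.486 + 4.427 + 66.35 = 80.26 kWh
Cost = 80.26 kWh × £0.165 = £13.24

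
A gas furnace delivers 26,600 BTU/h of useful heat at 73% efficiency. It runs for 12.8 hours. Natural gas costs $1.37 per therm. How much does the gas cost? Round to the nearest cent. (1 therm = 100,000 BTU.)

Heat delivered = 26,600 BTU/h × 12.8 h = 340,480 BTU
Gas input = 340,480 / 0.73 = 466,411 BTU
= 466,411 / 100,000 = 4.664 therm
Cost = 4.664 × $1.37/therm = $6.39

$6.39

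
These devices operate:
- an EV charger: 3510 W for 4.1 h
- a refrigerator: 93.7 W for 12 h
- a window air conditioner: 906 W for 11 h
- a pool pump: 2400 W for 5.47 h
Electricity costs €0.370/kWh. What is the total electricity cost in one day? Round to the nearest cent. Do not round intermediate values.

EV charger: 3510 W × 4.1 h = 14,391 Wh = 14.39 kWh
refrigerator: 93.7 W × 12 h = 1,124 Wh = 1.124 kWh
window air conditioner: 906 W × 11 h = 9,966 Wh = 9.966 kWh
pool pump: 2400 W × 5.47 h = 13,128 Wh = 13.13 kWh
Total energy = 14.39 + 1.124 + 9.966 + 13.13 = 38.61 kWh
Cost = 38.61 kWh × €0.370 = €14.29

€14.29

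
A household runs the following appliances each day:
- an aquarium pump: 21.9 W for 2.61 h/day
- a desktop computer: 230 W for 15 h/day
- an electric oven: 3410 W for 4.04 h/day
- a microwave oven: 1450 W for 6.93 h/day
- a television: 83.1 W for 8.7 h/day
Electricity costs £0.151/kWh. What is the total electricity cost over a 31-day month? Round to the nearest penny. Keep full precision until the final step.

aquarium pump: 21.9 W × 2.61 h × 31 d = 1,772 Wh = 1.772 kWh
desktop computer: 230 W × 15 h × 31 d = 106,950 Wh = 107 kWh
electric oven: 3410 W × 4.04 h × 31 d = 427,068 Wh = 427.1 kWh
microwave oven: 1450 W × 6.93 h × 31 d = 311,504 Wh = 311.5 kWh
television: 83.1 W × 8.7 h × 31 d = 22,412 Wh = 22.41 kWh
Total energy = 1.772 + 107 + 427.1 + 311.5 + 22.41 = 869.7 kWh
Cost = 869.7 kWh × £0.151 = £131.33

£131.33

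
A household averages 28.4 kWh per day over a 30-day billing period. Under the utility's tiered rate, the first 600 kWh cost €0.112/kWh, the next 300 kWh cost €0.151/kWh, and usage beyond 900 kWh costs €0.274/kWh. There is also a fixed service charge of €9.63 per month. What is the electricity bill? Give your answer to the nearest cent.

€114.88

Usage = 28.4 kWh/day × 30 days = 852 kWh
First 600 kWh × €0.112 = €67.20
Next 252 kWh × €0.151 = €38.05
Remaining tier: 0 kWh (not reached)
Energy charge = €105.25; + service €9.63 = €114.88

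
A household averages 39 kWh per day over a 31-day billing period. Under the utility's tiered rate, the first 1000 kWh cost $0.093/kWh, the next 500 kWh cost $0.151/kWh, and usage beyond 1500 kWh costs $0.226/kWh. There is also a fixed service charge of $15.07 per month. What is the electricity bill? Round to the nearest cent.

$139.63

Usage = 39 kWh/day × 31 days = 1209 kWh
First 1000 kWh × $0.093 = $93.00
Next 209 kWh × $0.151 = $31.56
Remaining tier: 0 kWh (not reached)
Energy charge = $124.56; + service $15.07 = $139.63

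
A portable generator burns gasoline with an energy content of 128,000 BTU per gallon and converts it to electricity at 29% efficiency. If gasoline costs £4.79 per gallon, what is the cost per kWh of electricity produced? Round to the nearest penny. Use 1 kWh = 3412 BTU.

Electrical output per gallon = 128,000 BTU × 0.29 / 3412 BTU/kWh = 10.88 kWh
Cost per kWh = £4.79 / 10.88 kWh = £0.440

£0.44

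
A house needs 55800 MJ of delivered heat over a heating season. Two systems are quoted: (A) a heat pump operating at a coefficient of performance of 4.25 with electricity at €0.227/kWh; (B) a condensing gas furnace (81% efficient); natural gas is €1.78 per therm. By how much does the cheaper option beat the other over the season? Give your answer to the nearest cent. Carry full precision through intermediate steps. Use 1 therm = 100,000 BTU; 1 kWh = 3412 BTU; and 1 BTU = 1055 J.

€334.34

Heat load = 55800 MJ = 55,800,000,000 J / 1055 = 52,890,995 BTU
Gas: input = 52,890,995 / 0.81 = 65,297,525 BTU = 653 therm → 653 × €1.78 = €1,162.30
Heat pump: 52,890,995 BTU / 3412 = 15,500 kWh heat; / 4.25 = 3,647 kWh in → × €0.227 = €827.96
Difference = |€1,162.30 − €827.96| = €334.34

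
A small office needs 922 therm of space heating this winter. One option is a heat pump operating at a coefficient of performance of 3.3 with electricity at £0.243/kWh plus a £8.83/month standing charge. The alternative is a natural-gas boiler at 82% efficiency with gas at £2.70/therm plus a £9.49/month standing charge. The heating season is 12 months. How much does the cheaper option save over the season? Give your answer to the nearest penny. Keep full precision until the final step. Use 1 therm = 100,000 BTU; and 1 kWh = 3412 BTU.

Heat load = 922 therm × 100,000 = 92,200,000 BTU
Gas: input = 92,200,000 / 0.82 = 112,439,024 BTU = 1,124 therm → 1,124 × £2.70 = £3,035.85; + 12 × £9.49 standing = £3,149.73
Heat pump: 92,200,000 BTU / 3412 = 27,020 kWh heat; / 3.3 = 8,189 kWh in → × £0.243 = £1,989.82; + 12 × £8.83 standing = £2,095.78
Difference = |£3,149.73 − £2,095.78| = £1,053.95

£1053.95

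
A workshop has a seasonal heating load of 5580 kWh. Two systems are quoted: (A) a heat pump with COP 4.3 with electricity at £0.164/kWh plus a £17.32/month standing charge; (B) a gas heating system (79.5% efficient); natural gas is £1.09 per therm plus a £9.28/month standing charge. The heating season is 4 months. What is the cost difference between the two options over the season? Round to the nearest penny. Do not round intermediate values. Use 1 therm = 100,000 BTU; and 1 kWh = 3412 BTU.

£16.06

Heat load = 5580 kWh × 3412 = 19,038,960 BTU
Gas: input = 19,038,960 / 0.795 = 23,948,377 BTU = 239.5 therm → 239.5 × £1.09 = £261.04; + 4 × £9.28 standing = £298.16
Heat pump: 19,038,960 BTU / 3412 = 5,580 kWh heat; / 4.3 = 1,298 kWh in → × £0.164 = £212.82; + 4 × £17.32 standing = £282.10
Difference = |£298.16 − £282.10| = £16.06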